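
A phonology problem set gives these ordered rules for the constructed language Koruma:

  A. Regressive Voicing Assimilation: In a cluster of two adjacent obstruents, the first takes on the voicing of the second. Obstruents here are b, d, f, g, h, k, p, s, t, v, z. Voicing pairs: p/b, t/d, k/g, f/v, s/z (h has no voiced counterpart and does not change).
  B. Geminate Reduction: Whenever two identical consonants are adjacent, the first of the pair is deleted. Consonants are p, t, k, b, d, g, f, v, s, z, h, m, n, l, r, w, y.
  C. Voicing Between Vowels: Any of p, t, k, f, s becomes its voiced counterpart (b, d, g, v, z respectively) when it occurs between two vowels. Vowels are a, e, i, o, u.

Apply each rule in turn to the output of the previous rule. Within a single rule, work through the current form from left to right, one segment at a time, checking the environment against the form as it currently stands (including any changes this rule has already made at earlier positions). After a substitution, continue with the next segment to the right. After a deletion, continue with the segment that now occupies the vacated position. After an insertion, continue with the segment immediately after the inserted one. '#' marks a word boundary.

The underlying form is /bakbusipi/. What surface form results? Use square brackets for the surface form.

A Regressive Voicing Assimilation: [bakbusipi] → [bagbusipi]
B Geminate Reduction: no change — [bagbusipi]
C Voicing Between Vowels: [bagbusipi] → [bagbuzibi]

[bagbuzibi]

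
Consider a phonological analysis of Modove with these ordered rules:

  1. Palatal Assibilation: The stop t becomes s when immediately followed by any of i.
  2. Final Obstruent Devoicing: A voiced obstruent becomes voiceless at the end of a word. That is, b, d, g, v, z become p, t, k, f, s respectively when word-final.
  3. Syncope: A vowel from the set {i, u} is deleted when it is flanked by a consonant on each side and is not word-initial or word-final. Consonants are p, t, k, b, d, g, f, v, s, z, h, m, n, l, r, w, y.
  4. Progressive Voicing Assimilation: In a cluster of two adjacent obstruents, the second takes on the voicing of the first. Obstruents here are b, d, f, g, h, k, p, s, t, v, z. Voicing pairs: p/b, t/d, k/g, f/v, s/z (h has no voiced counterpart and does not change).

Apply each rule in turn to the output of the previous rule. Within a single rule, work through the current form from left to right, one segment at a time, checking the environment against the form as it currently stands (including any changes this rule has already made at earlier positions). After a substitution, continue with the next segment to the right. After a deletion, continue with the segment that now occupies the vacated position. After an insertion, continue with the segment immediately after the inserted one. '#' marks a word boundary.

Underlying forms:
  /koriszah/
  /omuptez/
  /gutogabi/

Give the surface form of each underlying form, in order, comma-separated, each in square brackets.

/koriszah/:
  1 Palatal Assibilation: no change — [koriszah]
  2 Final Obstruent Devoicing: no change — [koriszah]
  3 Syncope: [koriszah] → [korszah]
  4 Progressive Voicing Assimilation: [korszah] → [korssah]
/omuptez/:
  1 Palatal Assibilation: no change — [omuptez]
  2 Final Obstruent Devoicing: [omuptez] → [omuptes]
  3 Syncope: [omuptes] → [omptes]
  4 Progressive Voicing Assimilation: no change — [omptes]
/gutogabi/:
  1 Palatal Assibilation: no change — [gutogabi]
  2 Final Obstruent Devoicing: no change — [gutogabi]
  3 Syncope: [gutogabi] → [gtogabi]
  4 Progressive Voicing Assimilation: [gtogabi] → [gdogabi]

[korssah], [omptes], [gdogabi]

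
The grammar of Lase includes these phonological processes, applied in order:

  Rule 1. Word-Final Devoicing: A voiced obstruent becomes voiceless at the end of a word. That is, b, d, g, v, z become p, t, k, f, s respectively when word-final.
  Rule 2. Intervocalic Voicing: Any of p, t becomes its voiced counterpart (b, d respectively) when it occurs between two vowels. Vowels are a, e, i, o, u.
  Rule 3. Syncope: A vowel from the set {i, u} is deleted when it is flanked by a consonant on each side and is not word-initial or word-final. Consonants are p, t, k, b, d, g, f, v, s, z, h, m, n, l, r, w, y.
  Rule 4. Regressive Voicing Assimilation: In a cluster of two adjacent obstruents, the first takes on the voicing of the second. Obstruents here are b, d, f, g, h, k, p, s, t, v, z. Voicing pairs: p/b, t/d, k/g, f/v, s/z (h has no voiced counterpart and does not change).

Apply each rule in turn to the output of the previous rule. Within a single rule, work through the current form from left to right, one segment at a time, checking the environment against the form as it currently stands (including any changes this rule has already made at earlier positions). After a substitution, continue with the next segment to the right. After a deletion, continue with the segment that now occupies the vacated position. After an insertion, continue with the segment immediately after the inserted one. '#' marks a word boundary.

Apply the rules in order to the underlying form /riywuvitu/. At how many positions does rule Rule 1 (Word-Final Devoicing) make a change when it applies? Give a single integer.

0

Rule 1 Word-Final Devoicing: no change — [riywuvitu]
Rule 2 Intervocalic Voicing: [riywuvitu] → [riywuvidu]
Rule 3 Syncope: [riywuvidu] → [rywvdu]
Rule 4 Regressive Voicing Assimilation: no change — [rywvdu]
Rule Rule 1 changed 0 position(s).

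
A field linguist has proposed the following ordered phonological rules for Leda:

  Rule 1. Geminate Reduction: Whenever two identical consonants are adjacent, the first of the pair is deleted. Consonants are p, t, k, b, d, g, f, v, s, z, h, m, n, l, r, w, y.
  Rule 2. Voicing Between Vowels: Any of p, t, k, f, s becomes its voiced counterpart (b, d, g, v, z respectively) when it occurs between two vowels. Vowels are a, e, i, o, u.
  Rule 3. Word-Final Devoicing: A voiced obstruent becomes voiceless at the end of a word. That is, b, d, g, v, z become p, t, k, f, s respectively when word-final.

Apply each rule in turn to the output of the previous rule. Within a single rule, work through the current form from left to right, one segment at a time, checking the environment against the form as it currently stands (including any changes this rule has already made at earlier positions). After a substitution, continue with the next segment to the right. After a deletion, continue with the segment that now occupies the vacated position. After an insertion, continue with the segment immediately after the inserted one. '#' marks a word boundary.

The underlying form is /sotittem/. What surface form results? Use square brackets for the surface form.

[sodidem]

Rule 1 Geminate Reduction: [sotittem] → [sotitem]
Rule 2 Voicing Between Vowels: [sotitem] → [sodidem]
Rule 3 Word-Final Devoicing: no change — [sodidem]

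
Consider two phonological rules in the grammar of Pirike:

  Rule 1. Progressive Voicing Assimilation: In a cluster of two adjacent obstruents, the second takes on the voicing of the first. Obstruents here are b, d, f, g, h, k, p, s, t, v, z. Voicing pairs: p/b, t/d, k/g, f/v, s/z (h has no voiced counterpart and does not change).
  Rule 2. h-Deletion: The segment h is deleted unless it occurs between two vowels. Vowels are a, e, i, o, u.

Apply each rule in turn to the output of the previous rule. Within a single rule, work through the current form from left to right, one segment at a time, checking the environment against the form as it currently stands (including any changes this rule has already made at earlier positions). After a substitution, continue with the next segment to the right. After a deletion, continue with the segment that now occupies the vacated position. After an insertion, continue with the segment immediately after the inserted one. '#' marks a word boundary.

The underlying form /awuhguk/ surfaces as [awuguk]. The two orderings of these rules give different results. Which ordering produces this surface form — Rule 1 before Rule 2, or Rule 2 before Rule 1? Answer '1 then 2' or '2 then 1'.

2 then 1

Order 1 then 2:
  1 Progressive Voicing Assimilation: [awuhguk] → [awuhkuk]
  2 h-Deletion: [awuhkuk] → [awukuk]
  result: [awukuk]
Order 2 then 1:
  2 h-Deletion: [awuhguk] → [awuguk]
  1 Progressive Voicing Assimilation: no change — [awuguk]
  result: [awuguk]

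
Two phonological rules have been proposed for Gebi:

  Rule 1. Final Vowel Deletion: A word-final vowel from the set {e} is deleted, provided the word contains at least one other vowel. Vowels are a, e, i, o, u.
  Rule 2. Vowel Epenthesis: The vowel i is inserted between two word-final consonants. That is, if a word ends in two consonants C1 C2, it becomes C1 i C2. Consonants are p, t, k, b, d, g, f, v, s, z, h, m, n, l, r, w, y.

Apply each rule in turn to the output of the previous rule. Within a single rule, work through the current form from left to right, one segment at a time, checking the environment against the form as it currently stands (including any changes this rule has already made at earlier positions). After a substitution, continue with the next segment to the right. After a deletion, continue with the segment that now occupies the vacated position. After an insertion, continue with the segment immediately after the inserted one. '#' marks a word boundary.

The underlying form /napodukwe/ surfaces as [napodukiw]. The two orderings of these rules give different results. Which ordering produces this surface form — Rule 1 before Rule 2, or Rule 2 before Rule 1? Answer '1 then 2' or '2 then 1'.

Order 1 then 2:
  1 Final Vowel Deletion: [napodukwe] → [napodukw]
  2 Vowel Epenthesis: [napodukw] → [napodukiw]
  result: [napodukiw]
Order 2 then 1:
  2 Vowel Epenthesis: no change — [napodukwe]
  1 Final Vowel Deletion: [napodukwe] → [napodukw]
  result: [napodukw]

1 then 2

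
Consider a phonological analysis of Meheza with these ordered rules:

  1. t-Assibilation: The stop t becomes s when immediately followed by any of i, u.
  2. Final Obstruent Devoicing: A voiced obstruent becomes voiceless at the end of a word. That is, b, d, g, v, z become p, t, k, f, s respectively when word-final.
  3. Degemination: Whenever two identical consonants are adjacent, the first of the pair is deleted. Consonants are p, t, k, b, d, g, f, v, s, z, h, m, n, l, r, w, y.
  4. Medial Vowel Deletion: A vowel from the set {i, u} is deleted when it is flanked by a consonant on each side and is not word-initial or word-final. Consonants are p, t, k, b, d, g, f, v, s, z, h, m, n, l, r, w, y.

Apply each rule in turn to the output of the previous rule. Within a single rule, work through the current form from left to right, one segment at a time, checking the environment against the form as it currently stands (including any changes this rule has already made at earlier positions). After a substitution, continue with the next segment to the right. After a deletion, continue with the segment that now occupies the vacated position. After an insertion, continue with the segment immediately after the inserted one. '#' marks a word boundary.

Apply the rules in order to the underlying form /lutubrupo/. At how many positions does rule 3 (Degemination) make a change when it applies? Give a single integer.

0

1 t-Assibilation: [lutubrupo] → [lusubrupo]
2 Final Obstruent Devoicing: no change — [lusubrupo]
3 Degemination: no change — [lusubrupo]
4 Medial Vowel Deletion: [lusubrupo] → [lsbrpo]
Rule 3 changed 0 position(s).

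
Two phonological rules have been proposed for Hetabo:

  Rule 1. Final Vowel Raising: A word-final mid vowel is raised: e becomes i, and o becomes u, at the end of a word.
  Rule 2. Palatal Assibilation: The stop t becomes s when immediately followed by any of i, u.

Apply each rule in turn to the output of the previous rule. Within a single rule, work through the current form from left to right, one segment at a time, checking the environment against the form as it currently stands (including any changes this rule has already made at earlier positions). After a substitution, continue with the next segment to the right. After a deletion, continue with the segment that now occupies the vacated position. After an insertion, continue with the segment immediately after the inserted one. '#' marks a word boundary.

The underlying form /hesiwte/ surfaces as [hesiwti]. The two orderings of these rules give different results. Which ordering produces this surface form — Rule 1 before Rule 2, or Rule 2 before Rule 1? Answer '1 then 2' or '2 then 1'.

2 then 1

Order 1 then 2:
  1 Final Vowel Raising: [hesiwte] → [hesiwti]
  2 Palatal Assibilation: [hesiwti] → [hesiwsi]
  result: [hesiwsi]
Order 2 then 1:
  2 Palatal Assibilation: no change — [hesiwte]
  1 Final Vowel Raising: [hesiwte] → [hesiwti]
  result: [hesiwti]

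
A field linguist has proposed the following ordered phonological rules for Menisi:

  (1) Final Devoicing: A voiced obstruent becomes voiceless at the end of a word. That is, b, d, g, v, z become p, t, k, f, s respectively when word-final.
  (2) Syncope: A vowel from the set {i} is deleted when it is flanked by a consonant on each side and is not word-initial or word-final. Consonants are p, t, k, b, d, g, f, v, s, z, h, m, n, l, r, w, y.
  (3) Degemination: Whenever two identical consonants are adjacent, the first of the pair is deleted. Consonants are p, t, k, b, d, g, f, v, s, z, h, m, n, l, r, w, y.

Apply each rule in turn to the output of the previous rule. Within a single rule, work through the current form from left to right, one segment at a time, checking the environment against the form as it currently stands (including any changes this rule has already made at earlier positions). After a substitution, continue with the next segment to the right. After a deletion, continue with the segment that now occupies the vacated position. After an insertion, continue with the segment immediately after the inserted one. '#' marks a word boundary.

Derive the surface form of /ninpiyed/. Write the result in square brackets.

[npyet]

(1) Final Devoicing: [ninpiyed] → [ninpiyet]
(2) Syncope: [ninpiyet] → [nnpyet]
(3) Degemination: [nnpyet] → [npyet]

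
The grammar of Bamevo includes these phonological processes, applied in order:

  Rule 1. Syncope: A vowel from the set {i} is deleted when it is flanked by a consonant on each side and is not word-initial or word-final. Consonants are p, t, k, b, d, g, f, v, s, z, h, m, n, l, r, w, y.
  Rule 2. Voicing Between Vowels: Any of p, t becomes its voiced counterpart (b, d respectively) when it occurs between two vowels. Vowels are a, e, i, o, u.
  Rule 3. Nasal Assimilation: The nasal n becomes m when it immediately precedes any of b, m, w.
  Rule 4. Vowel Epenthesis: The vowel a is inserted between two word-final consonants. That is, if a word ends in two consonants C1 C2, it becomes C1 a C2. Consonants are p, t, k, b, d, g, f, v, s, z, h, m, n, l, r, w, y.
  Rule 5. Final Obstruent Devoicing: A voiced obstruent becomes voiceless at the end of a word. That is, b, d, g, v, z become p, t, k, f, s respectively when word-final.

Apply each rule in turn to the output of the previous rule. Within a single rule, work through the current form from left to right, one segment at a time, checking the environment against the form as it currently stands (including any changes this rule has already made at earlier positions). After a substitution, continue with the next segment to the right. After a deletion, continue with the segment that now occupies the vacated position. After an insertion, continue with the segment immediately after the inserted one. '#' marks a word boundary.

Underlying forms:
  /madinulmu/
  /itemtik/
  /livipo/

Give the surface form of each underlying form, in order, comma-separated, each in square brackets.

[madnulmu], [idemtak], [lvpo]

/madinulmu/:
  Rule 1 Syncope: [madinulmu] → [madnulmu]
  Rule 2 Voicing Between Vowels: no change — [madnulmu]
  Rule 3 Nasal Assimilation: no change — [madnulmu]
  Rule 4 Vowel Epenthesis: no change — [madnulmu]
  Rule 5 Final Obstruent Devoicing: no change — [madnulmu]
/itemtik/:
  Rule 1 Syncope: [itemtik] → [itemtk]
  Rule 2 Voicing Between Vowels: [itemtk] → [idemtk]
  Rule 3 Nasal Assimilation: no change — [idemtk]
  Rule 4 Vowel Epenthesis: [idemtk] → [idemtak]
  Rule 5 Final Obstruent Devoicing: no change — [idemtak]
/livipo/:
  Rule 1 Syncope: [livipo] → [lvpo]
  Rule 2 Voicing Between Vowels: no change — [lvpo]
  Rule 3 Nasal Assimilation: no change — [lvpo]
  Rule 4 Vowel Epenthesis: no change — [lvpo]
  Rule 5 Final Obstruent Devoicing: no change — [lvpo]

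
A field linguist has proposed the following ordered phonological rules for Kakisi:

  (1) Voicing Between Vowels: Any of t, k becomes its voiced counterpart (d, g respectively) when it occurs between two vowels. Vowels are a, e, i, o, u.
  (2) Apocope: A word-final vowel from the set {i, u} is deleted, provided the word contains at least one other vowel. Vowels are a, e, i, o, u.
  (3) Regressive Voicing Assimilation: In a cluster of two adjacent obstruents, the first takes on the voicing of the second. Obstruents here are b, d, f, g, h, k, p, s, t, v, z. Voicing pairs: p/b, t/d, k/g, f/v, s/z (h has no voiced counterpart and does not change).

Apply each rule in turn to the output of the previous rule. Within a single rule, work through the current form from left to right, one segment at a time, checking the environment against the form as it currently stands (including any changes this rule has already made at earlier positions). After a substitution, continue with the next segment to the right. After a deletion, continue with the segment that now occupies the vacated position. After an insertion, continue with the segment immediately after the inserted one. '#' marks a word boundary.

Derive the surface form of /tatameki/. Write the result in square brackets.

(1) Voicing Between Vowels: [tatameki] → [tadamegi]
(2) Apocope: [tadamegi] → [tadameg]
(3) Regressive Voicing Assimilation: no change — [tadameg]

[tadameg]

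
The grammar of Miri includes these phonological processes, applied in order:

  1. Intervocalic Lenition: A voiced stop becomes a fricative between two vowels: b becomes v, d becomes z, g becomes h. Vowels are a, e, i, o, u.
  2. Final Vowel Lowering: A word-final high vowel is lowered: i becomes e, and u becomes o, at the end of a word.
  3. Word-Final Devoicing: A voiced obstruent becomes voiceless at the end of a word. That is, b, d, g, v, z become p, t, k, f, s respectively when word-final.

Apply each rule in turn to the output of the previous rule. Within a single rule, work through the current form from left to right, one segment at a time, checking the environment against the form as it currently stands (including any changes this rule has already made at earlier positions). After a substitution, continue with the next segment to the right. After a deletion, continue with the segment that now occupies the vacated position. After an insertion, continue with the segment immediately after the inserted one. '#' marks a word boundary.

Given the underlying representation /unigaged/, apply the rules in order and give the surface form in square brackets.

[unihahet]

1 Intervocalic Lenition: [unigaged] → [unihahed]
2 Final Vowel Lowering: no change — [unihahed]
3 Word-Final Devoicing: [unihahed] → [unihahet]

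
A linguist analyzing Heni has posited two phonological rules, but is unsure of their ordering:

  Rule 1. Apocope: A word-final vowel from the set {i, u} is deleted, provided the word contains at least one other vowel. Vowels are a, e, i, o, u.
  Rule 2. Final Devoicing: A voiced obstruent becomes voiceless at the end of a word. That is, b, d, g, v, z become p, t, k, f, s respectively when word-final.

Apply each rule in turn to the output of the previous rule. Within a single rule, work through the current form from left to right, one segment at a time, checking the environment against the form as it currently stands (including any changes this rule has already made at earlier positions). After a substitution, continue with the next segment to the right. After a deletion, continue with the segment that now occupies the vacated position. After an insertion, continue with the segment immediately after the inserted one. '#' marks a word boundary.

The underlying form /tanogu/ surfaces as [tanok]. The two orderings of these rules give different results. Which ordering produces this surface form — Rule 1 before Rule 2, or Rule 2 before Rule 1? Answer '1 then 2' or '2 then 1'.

Order 1 then 2:
  1 Apocope: [tanogu] → [tanog]
  2 Final Devoicing: [tanog] → [tanok]
  result: [tanok]
Order 2 then 1:
  2 Final Devoicing: no change — [tanogu]
  1 Apocope: [tanogu] → [tanog]
  result: [tanog]

1 then 2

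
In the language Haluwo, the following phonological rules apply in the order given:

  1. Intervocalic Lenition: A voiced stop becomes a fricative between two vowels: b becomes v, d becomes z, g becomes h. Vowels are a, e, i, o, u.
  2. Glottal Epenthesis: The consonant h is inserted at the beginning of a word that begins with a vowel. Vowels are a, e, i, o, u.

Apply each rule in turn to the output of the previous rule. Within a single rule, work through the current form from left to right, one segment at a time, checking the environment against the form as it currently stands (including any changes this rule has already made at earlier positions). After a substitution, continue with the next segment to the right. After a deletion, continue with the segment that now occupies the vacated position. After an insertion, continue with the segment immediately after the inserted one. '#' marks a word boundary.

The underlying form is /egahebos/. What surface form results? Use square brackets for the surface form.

1 Intervocalic Lenition: [egahebos] → [ehahevos]
2 Glottal Epenthesis: [ehahevos] → [hehahevos]

[hehahevos]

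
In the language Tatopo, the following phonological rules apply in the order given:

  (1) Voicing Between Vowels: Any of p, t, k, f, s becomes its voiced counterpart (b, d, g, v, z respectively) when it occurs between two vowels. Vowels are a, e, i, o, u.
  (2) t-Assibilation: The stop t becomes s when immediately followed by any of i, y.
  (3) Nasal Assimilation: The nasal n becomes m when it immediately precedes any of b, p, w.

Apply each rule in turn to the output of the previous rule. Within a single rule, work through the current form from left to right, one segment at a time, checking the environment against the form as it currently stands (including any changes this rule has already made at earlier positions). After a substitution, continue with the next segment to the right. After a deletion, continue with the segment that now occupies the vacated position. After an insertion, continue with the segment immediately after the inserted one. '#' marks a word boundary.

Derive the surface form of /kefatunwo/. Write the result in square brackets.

(1) Voicing Between Vowels: [kefatunwo] → [kevadunwo]
(2) t-Assibilation: no change — [kevadunwo]
(3) Nasal Assimilation: [kevadunwo] → [kevadumwo]

[kevadumwo]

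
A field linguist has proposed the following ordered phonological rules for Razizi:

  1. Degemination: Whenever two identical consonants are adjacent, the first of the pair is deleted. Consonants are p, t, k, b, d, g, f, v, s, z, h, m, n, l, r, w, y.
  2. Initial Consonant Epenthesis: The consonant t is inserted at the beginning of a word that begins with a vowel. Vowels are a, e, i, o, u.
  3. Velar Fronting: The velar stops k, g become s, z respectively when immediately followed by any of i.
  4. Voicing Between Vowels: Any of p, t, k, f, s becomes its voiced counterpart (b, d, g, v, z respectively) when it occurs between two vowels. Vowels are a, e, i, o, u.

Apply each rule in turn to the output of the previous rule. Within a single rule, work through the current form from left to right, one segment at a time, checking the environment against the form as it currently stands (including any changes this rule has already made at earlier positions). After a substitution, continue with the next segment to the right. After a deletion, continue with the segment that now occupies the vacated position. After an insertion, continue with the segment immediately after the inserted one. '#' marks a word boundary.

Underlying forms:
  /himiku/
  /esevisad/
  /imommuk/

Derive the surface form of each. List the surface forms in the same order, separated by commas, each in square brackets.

/himiku/:
  1 Degemination: no change — [himiku]
  2 Initial Consonant Epenthesis: no change — [himiku]
  3 Velar Fronting: no change — [himiku]
  4 Voicing Between Vowels: [himiku] → [himigu]
/esevisad/:
  1 Degemination: no change — [esevisad]
  2 Initial Consonant Epenthesis: [esevisad] → [tesevisad]
  3 Velar Fronting: no change — [tesevisad]
  4 Voicing Between Vowels: [tesevisad] → [tezevizad]
/imommuk/:
  1 Degemination: [imommuk] → [imomuk]
  2 Initial Consonant Epenthesis: [imomuk] → [timomuk]
  3 Velar Fronting: no change — [timomuk]
  4 Voicing Between Vowels: no change — [timomuk]

[himigu], [tezevizad], [timomuk]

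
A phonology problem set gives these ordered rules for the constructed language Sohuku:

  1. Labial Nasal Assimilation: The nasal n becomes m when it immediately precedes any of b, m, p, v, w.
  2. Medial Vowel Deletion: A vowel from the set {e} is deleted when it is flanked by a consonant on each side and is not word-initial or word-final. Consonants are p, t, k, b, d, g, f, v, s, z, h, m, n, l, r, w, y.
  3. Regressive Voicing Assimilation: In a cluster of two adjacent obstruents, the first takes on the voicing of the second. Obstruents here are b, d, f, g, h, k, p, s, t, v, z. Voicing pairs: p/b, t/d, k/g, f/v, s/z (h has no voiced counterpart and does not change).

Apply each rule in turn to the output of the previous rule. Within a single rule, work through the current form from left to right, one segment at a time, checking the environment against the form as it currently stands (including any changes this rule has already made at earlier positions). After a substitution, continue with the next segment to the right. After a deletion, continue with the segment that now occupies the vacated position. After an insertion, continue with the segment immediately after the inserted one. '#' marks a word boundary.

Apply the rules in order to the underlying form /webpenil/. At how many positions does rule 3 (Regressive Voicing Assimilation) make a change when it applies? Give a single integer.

1

1 Labial Nasal Assimilation: no change — [webpenil]
2 Medial Vowel Deletion: [webpenil] → [wbpnil]
3 Regressive Voicing Assimilation: [wbpnil] → [wppnil]
Rule 3 changed 1 position(s).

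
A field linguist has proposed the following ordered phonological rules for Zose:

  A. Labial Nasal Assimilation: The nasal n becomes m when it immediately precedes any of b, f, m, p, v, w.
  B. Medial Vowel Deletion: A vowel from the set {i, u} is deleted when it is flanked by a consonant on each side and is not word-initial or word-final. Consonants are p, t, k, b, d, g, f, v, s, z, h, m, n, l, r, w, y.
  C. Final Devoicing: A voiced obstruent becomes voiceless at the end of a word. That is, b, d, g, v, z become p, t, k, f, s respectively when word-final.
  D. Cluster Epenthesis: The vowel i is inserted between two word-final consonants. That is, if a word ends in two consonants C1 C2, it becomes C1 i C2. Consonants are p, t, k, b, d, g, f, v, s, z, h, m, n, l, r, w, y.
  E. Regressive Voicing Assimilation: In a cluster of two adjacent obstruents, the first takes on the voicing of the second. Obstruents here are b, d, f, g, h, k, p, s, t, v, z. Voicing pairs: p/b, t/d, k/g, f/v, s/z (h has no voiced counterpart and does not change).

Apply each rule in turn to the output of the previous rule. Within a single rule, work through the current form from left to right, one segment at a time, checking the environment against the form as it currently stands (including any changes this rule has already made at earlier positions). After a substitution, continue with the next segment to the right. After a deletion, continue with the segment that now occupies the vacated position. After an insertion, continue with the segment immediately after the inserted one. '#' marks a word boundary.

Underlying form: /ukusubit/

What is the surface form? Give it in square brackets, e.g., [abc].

[ukzbit]

A Labial Nasal Assimilation: no change — [ukusubit]
B Medial Vowel Deletion: [ukusubit] → [uksbt]
C Final Devoicing: no change — [uksbt]
D Cluster Epenthesis: [uksbt] → [uksbit]
E Regressive Voicing Assimilation: [uksbit] → [ukzbit]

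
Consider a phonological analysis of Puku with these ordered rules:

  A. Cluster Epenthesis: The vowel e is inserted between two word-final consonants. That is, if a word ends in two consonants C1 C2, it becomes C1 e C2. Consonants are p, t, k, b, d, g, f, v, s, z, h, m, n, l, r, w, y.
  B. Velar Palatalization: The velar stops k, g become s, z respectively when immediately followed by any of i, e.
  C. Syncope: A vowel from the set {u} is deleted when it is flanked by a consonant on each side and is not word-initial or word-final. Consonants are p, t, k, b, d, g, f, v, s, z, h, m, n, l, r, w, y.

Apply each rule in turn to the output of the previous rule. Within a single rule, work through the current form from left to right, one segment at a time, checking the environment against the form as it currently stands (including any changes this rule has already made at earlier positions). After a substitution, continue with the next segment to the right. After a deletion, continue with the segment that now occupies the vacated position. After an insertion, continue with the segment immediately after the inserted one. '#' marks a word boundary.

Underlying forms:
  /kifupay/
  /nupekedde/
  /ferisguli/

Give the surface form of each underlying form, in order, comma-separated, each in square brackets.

[sifpay], [npesedde], [ferisgli]

/kifupay/:
  A Cluster Epenthesis: no change — [kifupay]
  B Velar Palatalization: [kifupay] → [sifupay]
  C Syncope: [sifupay] → [sifpay]
/nupekedde/:
  A Cluster Epenthesis: no change — [nupekedde]
  B Velar Palatalization: [nupekedde] → [nupesedde]
  C Syncope: [nupesedde] → [npesedde]
/ferisguli/:
  A Cluster Epenthesis: no change — [ferisguli]
  B Velar Palatalization: no change — [ferisguli]
  C Syncope: [ferisguli] → [ferisgli]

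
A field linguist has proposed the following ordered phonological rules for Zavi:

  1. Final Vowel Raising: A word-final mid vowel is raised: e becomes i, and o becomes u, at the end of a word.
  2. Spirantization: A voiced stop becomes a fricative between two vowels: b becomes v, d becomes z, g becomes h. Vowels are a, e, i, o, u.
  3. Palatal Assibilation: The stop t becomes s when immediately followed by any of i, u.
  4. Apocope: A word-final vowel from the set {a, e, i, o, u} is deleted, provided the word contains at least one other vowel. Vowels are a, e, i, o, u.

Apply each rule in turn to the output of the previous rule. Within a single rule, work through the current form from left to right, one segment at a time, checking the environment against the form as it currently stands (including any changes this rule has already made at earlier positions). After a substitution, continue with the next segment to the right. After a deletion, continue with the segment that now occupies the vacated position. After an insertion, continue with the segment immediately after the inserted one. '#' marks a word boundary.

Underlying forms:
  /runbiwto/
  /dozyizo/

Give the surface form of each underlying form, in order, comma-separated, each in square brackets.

[runbiws], [dozyiz]

/runbiwto/:
  1 Final Vowel Raising: [runbiwto] → [runbiwtu]
  2 Spirantization: no change — [runbiwtu]
  3 Palatal Assibilation: [runbiwtu] → [runbiwsu]
  4 Apocope: [runbiwsu] → [runbiws]
/dozyizo/:
  1 Final Vowel Raising: [dozyizo] → [dozyizu]
  2 Spirantization: no change — [dozyizu]
  3 Palatal Assibilation: no change — [dozyizu]
  4 Apocope: [dozyizu] → [dozyiz]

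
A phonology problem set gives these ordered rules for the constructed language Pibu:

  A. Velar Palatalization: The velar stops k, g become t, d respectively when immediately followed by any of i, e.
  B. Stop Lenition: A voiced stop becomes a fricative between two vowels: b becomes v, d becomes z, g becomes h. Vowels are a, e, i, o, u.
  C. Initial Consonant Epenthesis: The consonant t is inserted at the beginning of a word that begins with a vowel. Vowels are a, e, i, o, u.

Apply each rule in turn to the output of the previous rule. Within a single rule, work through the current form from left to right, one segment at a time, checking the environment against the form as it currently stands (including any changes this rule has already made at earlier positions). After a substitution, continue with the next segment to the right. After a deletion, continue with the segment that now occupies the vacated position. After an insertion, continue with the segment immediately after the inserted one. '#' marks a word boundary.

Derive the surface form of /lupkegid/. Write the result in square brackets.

A Velar Palatalization: [lupkegid] → [luptedid]
B Stop Lenition: [luptedid] → [luptezid]
C Initial Consonant Epenthesis: no change — [luptezid]

[luptezid]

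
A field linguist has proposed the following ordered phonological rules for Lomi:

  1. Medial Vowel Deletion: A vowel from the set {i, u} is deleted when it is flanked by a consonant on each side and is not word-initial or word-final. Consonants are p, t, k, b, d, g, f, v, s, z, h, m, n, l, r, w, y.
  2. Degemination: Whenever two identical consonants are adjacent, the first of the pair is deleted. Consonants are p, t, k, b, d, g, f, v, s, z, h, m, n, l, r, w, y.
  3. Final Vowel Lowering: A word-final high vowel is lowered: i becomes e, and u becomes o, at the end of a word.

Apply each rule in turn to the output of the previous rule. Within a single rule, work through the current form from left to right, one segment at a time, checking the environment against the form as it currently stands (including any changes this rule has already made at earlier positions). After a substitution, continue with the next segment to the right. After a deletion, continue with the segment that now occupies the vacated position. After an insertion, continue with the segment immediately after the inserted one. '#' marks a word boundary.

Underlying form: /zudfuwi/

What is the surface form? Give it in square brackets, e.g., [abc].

1 Medial Vowel Deletion: [zudfuwi] → [zdfwi]
2 Degemination: no change — [zdfwi]
3 Final Vowel Lowering: [zdfwi] → [zdfwe]

[zdfwe]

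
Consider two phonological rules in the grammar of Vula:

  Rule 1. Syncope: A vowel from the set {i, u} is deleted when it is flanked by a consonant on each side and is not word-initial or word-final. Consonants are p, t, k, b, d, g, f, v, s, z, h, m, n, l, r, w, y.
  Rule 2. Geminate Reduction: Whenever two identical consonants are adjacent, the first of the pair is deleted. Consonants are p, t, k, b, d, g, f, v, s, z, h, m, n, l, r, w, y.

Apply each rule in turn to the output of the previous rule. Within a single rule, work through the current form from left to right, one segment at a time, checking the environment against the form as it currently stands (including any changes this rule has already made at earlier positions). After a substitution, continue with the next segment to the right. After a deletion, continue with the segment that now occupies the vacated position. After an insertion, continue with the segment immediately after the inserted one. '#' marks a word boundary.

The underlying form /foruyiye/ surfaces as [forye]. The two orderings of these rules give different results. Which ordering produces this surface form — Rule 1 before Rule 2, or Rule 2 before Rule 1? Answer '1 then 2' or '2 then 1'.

Order 1 then 2:
  1 Syncope: [foruyiye] → [foryye]
  2 Geminate Reduction: [foryye] → [forye]
  result: [forye]
Order 2 then 1:
  2 Geminate Reduction: no change — [foruyiye]
  1 Syncope: [foruyiye] → [foryye]
  result: [foryye]

1 then 2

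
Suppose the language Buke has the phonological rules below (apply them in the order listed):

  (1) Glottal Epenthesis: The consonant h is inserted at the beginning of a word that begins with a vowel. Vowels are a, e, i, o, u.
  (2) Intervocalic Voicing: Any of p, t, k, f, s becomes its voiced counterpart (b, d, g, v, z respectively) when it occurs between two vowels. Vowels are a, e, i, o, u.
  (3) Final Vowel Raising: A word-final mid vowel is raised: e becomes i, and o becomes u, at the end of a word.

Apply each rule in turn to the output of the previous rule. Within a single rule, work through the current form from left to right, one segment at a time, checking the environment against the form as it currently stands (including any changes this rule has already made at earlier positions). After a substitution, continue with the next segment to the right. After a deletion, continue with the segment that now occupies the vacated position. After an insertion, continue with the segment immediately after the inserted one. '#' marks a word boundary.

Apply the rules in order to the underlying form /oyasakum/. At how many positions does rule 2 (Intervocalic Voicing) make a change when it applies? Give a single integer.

(1) Glottal Epenthesis: [oyasakum] → [hoyasakum]
(2) Intervocalic Voicing: [hoyasakum] → [hoyazagum]
(3) Final Vowel Raising: no change — [hoyazagum]
Rule 2 changed 2 position(s).

2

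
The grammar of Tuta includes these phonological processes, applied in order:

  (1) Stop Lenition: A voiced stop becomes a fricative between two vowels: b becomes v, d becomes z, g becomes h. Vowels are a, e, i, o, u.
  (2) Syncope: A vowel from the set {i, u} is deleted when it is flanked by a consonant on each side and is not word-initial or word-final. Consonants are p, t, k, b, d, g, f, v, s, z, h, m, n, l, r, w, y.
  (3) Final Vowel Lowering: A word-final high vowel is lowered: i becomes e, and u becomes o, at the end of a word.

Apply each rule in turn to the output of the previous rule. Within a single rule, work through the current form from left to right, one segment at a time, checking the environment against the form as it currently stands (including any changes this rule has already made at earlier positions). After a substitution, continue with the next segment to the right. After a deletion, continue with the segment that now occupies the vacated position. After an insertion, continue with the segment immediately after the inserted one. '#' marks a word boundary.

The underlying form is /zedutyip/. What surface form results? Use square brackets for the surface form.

(1) Stop Lenition: [zedutyip] → [zezutyip]
(2) Syncope: [zezutyip] → [zeztyp]
(3) Final Vowel Lowering: no change — [zeztyp]

[zeztyp]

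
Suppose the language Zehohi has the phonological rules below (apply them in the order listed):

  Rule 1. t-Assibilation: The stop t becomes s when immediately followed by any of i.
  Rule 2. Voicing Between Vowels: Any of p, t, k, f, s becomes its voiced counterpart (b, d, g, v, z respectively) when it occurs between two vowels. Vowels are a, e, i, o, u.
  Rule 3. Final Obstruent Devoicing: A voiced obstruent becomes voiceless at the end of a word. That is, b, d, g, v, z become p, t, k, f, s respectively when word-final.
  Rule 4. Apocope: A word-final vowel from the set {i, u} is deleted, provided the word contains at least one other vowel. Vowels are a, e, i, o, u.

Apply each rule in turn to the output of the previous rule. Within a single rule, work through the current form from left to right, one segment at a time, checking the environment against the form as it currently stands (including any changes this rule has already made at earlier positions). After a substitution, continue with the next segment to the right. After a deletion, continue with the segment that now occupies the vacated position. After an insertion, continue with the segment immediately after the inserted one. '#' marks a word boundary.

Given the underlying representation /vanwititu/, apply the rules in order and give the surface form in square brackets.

Rule 1 t-Assibilation: [vanwititu] → [vanwisitu]
Rule 2 Voicing Between Vowels: [vanwisitu] → [vanwizidu]
Rule 3 Final Obstruent Devoicing: no change — [vanwizidu]
Rule 4 Apocope: [vanwizidu] → [vanwizid]

[vanwizid]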